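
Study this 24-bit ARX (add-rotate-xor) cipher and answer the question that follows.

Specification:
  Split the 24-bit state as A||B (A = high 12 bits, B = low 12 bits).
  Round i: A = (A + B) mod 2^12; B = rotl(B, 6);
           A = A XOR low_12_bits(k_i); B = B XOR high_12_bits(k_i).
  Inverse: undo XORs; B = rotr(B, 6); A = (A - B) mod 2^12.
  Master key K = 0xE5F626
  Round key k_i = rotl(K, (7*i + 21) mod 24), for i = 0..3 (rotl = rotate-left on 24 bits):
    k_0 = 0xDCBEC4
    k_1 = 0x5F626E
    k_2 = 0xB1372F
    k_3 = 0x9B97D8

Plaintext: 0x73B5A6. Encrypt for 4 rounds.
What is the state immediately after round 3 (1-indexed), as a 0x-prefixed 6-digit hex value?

s_0 = plaintext = 0x73B5A6
s_1 = Round(s_0, k_0) = 0x22545D
s_2 = Round(s_1, k_1) = 0x4EC2A7
s_3 = Round(s_2, k_2) = 0x0BC2D9
s_4 = Round(s_3, k_3) = 0x44DFF2

0x0BC2D9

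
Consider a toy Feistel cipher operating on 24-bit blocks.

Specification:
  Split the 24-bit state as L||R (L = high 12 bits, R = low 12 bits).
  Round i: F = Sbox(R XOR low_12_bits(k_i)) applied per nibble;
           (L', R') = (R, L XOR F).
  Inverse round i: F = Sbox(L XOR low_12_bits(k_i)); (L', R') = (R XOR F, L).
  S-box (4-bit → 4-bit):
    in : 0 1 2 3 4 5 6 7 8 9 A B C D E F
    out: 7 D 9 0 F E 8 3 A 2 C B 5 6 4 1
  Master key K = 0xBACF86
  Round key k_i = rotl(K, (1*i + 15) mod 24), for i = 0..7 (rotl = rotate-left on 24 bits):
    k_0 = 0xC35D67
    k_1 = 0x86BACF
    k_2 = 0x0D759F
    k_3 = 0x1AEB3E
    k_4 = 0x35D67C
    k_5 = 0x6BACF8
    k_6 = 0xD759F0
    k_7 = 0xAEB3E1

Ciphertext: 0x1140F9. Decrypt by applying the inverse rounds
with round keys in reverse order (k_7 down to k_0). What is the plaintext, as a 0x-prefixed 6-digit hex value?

0x32DC9B

s_0 = ciphertext = 0x1140F9
s_1 = InvRound(s_0, k_7) = 0x9E7114
s_2 = InvRound(s_1, k_6) = 0x6C79E7
s_3 = InvRound(s_2, k_5) = 0x5E66C7
s_4 = InvRound(s_3, k_4) = 0x6EB5E6
s_5 = InvRound(s_4, k_3) = 0x3886EB
s_6 = InvRound(s_5, k_2) = 0xE38388
s_7 = InvRound(s_6, k_1) = 0xC9BE38
s_8 = InvRound(s_7, k_0) = 0x32DC9B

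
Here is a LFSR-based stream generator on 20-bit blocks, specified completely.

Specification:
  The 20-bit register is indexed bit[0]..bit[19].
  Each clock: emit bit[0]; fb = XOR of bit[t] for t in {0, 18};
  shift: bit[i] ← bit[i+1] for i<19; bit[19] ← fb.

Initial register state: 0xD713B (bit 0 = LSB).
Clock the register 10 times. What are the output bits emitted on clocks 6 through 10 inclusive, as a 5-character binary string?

10010

reg_0 = 0xD713B
clock 1: out=1, reg = 0x6B89D
clock 2: out=1, reg = 0x35C4E
clock 3: out=0, reg = 0x1AE27
clock 4: out=1, reg = 0x8D713
clock 5: out=1, reg = 0xC6B89
clock 6: out=1, reg = 0x635C4
clock 7: out=0, reg = 0xB1AE2
clock 8: out=0, reg = 0x58D71
clock 9: out=1, reg = 0x2C6B8
clock 10: out=0, reg = 0x1635C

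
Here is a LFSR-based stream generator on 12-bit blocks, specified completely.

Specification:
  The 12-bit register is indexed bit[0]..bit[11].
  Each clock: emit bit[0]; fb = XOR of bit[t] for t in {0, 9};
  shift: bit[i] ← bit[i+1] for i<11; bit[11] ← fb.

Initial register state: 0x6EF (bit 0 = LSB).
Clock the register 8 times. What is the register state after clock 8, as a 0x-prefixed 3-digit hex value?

0x8C6

reg_0 = 0x6EF
clock 1: out=1, reg = 0x377
clock 2: out=1, reg = 0x1BB
clock 3: out=1, reg = 0x8DD
clock 4: out=1, reg = 0xC6E
clock 5: out=0, reg = 0x637
clock 6: out=1, reg = 0x31B
clock 7: out=1, reg = 0x18D
clock 8: out=1, reg = 0x8C6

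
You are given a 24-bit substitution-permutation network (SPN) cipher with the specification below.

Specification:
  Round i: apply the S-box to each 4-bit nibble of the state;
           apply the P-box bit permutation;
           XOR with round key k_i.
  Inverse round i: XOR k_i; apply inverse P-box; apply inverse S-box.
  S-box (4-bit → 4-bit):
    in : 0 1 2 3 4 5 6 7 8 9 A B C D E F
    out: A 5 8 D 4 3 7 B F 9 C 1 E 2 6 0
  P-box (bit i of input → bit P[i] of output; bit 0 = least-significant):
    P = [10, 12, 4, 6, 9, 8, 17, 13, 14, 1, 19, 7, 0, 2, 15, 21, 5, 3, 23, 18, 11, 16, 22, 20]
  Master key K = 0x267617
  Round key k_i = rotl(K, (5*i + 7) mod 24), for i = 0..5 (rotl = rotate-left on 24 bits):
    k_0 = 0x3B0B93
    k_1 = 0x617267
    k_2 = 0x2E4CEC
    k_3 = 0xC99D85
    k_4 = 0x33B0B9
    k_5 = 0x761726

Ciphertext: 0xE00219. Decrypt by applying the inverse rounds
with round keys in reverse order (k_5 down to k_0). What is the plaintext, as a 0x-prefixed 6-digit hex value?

s_0 = ciphertext = 0xE00219
s_1 = InvRound(s_0, k_5) = 0x285DE6
s_2 = InvRound(s_1, k_4) = 0x7D66C3
s_3 = InvRound(s_2, k_3) = 0x9AC570
s_4 = InvRound(s_3, k_2) = 0x9CC2D4
s_5 = InvRound(s_4, k_1) = 0xC33C2E
s_6 = InvRound(s_5, k_0) = 0xA67A76

0xA67A76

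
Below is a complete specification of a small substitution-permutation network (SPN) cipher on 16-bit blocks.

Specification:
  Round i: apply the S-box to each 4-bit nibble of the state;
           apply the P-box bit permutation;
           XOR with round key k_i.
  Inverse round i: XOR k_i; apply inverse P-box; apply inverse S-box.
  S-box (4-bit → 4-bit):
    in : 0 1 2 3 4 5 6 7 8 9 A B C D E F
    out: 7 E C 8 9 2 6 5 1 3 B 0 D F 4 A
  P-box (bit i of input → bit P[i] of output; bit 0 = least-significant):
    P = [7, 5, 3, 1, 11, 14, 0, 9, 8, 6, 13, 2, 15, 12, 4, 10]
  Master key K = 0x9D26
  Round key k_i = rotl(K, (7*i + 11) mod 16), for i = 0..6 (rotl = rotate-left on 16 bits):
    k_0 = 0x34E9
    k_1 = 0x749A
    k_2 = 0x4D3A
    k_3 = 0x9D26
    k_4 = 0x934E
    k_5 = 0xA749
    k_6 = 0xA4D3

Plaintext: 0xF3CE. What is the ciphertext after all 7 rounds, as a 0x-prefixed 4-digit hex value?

0x3A11

s_0 = plaintext = 0xF3CE
s_1 = Round(s_0, k_0) = 0x2AE4
s_2 = Round(s_1, k_1) = 0x714D
s_3 = Round(s_2, k_2) = 0xE7C4
s_4 = Round(s_3, k_3) = 0xB6B5
s_5 = Round(s_4, k_4) = 0xB32E
s_6 = Round(s_5, k_5) = 0xA544
s_7 = Round(s_6, k_6) = 0x3A11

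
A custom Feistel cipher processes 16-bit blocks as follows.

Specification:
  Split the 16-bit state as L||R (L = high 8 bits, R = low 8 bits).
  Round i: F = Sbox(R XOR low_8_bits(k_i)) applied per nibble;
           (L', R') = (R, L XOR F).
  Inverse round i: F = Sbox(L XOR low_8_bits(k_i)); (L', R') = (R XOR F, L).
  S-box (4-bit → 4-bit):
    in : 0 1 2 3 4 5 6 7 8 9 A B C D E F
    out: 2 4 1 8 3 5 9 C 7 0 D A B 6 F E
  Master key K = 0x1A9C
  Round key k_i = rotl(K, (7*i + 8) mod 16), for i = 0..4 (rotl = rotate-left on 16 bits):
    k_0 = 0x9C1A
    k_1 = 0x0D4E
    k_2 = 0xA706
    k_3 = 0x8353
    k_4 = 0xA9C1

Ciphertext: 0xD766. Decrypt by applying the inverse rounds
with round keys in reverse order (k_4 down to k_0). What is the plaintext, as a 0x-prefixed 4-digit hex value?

s_0 = ciphertext = 0xD766
s_1 = InvRound(s_0, k_4) = 0x2FD7
s_2 = InvRound(s_1, k_3) = 0x1C2F
s_3 = InvRound(s_2, k_2) = 0x621C
s_4 = InvRound(s_3, k_1) = 0x0762
s_5 = InvRound(s_4, k_0) = 0x2407

0x2407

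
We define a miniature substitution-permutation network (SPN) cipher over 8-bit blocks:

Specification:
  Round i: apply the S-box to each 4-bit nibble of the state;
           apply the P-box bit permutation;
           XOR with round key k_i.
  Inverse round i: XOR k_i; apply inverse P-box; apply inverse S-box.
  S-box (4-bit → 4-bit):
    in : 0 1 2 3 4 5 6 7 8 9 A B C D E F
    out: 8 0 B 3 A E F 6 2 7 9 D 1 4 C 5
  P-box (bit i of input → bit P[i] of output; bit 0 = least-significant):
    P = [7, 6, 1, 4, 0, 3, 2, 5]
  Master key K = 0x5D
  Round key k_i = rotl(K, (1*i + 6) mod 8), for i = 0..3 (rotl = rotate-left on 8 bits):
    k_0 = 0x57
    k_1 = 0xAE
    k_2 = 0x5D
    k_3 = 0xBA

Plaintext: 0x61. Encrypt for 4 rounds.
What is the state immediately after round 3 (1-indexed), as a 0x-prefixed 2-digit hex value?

0x84

s_0 = plaintext = 0x61
s_1 = Round(s_0, k_0) = 0x7A
s_2 = Round(s_1, k_1) = 0x32
s_3 = Round(s_2, k_2) = 0x84
s_4 = Round(s_3, k_3) = 0xE2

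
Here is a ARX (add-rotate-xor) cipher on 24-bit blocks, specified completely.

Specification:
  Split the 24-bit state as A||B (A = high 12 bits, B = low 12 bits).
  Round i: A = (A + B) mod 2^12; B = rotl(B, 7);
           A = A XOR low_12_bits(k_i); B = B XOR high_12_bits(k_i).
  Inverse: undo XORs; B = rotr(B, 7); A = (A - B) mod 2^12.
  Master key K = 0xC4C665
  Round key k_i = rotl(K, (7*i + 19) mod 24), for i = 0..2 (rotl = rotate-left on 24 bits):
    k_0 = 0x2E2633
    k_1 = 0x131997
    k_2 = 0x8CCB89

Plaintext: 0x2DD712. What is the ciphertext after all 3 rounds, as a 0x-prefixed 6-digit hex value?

s_0 = plaintext = 0x2DD712
s_1 = Round(s_0, k_0) = 0xFDCBDA
s_2 = Round(s_1, k_1) = 0x221C6F
s_3 = Round(s_2, k_2) = 0x519F2F

0x519F2F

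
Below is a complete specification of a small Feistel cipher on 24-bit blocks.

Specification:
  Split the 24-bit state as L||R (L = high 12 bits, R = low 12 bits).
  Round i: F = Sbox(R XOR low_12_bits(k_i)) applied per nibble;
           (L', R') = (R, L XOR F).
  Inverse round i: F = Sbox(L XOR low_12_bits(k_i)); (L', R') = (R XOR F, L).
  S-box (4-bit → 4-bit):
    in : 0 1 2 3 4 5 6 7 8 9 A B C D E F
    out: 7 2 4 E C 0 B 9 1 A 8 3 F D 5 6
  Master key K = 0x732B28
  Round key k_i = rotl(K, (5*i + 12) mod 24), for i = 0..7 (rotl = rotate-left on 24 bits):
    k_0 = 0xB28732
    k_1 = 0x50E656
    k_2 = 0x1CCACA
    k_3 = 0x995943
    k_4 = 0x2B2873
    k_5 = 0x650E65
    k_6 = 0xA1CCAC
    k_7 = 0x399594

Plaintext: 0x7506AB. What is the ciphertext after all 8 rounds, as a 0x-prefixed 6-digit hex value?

s_0 = plaintext = 0x7506AB
s_1 = Round(s_0, k_0) = 0x6AB5FA
s_2 = Round(s_1, k_1) = 0x5FA824
s_3 = Round(s_2, k_2) = 0x8241AF
s_4 = Round(s_3, k_3) = 0x1AF97B
s_5 = Round(s_4, k_4) = 0x97B3DE
s_6 = Round(s_5, k_5) = 0x3DE448
s_7 = Round(s_6, k_6) = 0x448282
s_8 = Round(s_7, k_7) = 0x282D63

0x282D63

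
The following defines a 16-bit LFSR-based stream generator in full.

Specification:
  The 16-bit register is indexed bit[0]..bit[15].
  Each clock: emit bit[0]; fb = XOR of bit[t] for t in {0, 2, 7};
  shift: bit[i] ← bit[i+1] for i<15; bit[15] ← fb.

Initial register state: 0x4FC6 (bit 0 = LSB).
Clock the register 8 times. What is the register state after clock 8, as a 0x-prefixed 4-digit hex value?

reg_0 = 0x4FC6
clock 1: out=0, reg = 0x27E3
clock 2: out=1, reg = 0x13F1
clock 3: out=1, reg = 0x09F8
clock 4: out=0, reg = 0x84FC
clock 5: out=0, reg = 0x427E
clock 6: out=0, reg = 0xA13F
clock 7: out=1, reg = 0x509F
clock 8: out=1, reg = 0xA84F

0xA84F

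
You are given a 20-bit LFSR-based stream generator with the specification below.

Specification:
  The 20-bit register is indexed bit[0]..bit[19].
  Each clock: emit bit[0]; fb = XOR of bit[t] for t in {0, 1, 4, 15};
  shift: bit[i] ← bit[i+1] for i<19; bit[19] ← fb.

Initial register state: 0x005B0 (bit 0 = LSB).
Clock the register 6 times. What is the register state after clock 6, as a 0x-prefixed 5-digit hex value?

reg_0 = 0x005B0
clock 1: out=0, reg = 0x802D8
clock 2: out=0, reg = 0xC016C
clock 3: out=0, reg = 0x600B6
clock 4: out=0, reg = 0x3005B
clock 5: out=1, reg = 0x9802D
clock 6: out=1, reg = 0x4C016

0x4C016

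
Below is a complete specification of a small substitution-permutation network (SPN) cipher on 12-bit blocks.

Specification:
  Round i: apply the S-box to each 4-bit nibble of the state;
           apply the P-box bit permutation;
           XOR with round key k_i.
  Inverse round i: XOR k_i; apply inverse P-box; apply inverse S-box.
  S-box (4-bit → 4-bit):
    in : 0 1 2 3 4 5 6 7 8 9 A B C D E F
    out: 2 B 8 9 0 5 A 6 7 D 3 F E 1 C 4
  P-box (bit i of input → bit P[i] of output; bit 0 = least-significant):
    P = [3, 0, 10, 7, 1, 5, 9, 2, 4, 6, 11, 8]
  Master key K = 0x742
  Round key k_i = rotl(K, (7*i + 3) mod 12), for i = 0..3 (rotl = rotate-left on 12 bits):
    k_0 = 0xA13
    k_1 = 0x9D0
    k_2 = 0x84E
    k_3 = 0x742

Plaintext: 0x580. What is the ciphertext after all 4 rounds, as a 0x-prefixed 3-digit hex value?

s_0 = plaintext = 0x580
s_1 = Round(s_0, k_0) = 0x020
s_2 = Round(s_1, k_1) = 0x995
s_3 = Round(s_2, k_2) = 0x750
s_4 = Round(s_3, k_3) = 0xD01

0xD01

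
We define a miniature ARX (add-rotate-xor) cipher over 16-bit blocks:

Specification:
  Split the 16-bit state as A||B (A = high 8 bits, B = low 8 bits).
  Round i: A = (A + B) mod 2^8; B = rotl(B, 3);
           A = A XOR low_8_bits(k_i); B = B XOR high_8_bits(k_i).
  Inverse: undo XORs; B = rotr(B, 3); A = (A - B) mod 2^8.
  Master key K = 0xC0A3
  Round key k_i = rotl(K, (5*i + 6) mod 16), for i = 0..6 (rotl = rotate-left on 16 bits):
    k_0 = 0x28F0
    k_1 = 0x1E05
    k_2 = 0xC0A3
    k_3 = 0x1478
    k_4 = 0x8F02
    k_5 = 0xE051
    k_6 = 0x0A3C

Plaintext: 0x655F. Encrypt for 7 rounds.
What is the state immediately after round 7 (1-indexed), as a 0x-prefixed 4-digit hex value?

s_0 = plaintext = 0x655F
s_1 = Round(s_0, k_0) = 0x34D2
s_2 = Round(s_1, k_1) = 0x0388
s_3 = Round(s_2, k_2) = 0x2884
s_4 = Round(s_3, k_3) = 0xD430
s_5 = Round(s_4, k_4) = 0x060E
s_6 = Round(s_5, k_5) = 0x4590
s_7 = Round(s_6, k_6) = 0xE98E

0xE98E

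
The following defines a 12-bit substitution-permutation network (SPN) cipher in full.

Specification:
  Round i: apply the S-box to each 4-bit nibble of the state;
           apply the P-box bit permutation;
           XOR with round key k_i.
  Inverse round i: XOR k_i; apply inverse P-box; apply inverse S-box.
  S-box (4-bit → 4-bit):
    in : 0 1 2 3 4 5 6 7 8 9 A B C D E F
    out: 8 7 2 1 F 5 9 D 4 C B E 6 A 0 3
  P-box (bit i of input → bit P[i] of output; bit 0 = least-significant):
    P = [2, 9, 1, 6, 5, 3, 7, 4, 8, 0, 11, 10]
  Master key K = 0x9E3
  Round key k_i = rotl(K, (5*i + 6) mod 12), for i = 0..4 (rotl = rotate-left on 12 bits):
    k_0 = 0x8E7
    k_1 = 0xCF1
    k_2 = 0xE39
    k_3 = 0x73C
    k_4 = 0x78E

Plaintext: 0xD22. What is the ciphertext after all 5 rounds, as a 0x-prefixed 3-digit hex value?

0x091

s_0 = plaintext = 0xD22
s_1 = Round(s_0, k_0) = 0xEEE
s_2 = Round(s_1, k_1) = 0xCF1
s_3 = Round(s_2, k_2) = 0x416
s_4 = Round(s_3, k_3) = 0xAD1
s_5 = Round(s_4, k_4) = 0x091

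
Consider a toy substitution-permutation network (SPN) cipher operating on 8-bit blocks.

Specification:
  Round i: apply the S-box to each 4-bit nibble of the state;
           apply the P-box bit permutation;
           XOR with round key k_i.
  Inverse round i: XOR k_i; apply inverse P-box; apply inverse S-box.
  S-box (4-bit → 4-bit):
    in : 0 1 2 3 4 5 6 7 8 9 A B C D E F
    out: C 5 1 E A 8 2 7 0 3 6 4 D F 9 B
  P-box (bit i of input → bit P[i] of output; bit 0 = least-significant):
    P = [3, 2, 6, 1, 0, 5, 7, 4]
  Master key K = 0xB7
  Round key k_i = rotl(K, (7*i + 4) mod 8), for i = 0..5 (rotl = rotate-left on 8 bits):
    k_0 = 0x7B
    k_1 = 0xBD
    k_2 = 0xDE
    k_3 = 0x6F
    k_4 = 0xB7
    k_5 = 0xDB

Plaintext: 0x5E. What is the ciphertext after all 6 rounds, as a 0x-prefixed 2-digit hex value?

0xF5

s_0 = plaintext = 0x5E
s_1 = Round(s_0, k_0) = 0x61
s_2 = Round(s_1, k_1) = 0xD5
s_3 = Round(s_2, k_2) = 0x6D
s_4 = Round(s_3, k_3) = 0x01
s_5 = Round(s_4, k_4) = 0x6F
s_6 = Round(s_5, k_5) = 0xF5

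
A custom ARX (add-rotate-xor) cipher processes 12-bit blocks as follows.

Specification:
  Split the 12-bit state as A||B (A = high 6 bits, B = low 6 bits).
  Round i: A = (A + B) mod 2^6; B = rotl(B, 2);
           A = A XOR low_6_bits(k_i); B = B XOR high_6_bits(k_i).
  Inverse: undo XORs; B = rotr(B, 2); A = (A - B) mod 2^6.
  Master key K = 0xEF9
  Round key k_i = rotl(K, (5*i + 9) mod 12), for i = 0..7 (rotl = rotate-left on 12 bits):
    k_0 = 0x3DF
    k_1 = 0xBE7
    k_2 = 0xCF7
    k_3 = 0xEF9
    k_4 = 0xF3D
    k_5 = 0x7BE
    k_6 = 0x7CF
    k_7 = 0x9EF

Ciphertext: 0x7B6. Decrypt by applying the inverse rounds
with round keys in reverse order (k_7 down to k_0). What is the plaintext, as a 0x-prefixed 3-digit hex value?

s_0 = ciphertext = 0x7B6
s_1 = InvRound(s_0, k_7) = 0x754
s_2 = InvRound(s_1, k_6) = 0x832
s_3 = InvRound(s_2, k_5) = 0x4CB
s_4 = InvRound(s_3, k_4) = 0xC7D
s_5 = InvRound(s_4, k_3) = 0x9E1
s_6 = InvRound(s_5, k_2) = 0xB24
s_7 = InvRound(s_6, k_1) = 0x672
s_8 = InvRound(s_7, k_0) = 0x9DF

0x9DF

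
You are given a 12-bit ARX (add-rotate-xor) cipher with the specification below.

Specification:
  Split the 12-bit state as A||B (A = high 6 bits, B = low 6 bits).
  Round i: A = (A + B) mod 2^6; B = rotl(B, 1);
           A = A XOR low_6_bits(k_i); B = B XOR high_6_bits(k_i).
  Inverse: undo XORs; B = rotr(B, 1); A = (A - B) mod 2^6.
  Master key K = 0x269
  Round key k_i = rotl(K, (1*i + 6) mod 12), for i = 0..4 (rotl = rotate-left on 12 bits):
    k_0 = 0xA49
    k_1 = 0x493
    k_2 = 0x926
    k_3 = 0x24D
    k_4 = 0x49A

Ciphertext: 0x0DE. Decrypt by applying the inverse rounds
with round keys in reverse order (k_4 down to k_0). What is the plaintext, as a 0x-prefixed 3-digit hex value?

0x6C8

s_0 = ciphertext = 0x0DE
s_1 = InvRound(s_0, k_4) = 0x4C6
s_2 = InvRound(s_1, k_3) = 0xDE7
s_3 = InvRound(s_2, k_2) = 0xC21
s_4 = InvRound(s_3, k_1) = 0xAB9
s_5 = InvRound(s_4, k_0) = 0x6C8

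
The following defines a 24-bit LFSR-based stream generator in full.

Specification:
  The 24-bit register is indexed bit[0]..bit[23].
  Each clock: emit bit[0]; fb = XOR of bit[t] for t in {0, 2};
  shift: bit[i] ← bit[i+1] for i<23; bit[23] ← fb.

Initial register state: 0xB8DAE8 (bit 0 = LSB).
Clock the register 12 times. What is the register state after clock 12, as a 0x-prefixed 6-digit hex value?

reg_0 = 0xB8DAE8
clock 1: out=0, reg = 0x5C6D74
clock 2: out=0, reg = 0xAE36BA
clock 3: out=0, reg = 0x571B5D
clock 4: out=1, reg = 0x2B8DAE
clock 5: out=0, reg = 0x95C6D7
clock 6: out=1, reg = 0x4AE36B
clock 7: out=1, reg = 0xA571B5
clock 8: out=1, reg = 0x52B8DA
clock 9: out=0, reg = 0x295C6D
clock 10: out=1, reg = 0x14AE36
clock 11: out=0, reg = 0x8A571B
clock 12: out=1, reg = 0xC52B8D

0xC52B8D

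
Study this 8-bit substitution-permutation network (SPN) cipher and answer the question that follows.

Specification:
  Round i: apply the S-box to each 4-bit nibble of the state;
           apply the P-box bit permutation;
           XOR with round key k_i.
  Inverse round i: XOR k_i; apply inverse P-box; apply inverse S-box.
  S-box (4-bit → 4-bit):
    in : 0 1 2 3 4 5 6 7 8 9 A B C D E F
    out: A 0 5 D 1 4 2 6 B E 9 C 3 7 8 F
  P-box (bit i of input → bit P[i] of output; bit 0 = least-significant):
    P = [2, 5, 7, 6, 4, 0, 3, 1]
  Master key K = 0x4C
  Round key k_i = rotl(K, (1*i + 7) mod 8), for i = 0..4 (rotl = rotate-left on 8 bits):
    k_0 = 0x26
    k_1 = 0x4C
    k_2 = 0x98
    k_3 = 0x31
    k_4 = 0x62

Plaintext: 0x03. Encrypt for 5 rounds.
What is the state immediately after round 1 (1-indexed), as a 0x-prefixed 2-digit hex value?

s_0 = plaintext = 0x03
s_1 = Round(s_0, k_0) = 0xE1
s_2 = Round(s_1, k_1) = 0x4E
s_3 = Round(s_2, k_2) = 0xC8
s_4 = Round(s_3, k_3) = 0x44
s_5 = Round(s_4, k_4) = 0x76

0xE1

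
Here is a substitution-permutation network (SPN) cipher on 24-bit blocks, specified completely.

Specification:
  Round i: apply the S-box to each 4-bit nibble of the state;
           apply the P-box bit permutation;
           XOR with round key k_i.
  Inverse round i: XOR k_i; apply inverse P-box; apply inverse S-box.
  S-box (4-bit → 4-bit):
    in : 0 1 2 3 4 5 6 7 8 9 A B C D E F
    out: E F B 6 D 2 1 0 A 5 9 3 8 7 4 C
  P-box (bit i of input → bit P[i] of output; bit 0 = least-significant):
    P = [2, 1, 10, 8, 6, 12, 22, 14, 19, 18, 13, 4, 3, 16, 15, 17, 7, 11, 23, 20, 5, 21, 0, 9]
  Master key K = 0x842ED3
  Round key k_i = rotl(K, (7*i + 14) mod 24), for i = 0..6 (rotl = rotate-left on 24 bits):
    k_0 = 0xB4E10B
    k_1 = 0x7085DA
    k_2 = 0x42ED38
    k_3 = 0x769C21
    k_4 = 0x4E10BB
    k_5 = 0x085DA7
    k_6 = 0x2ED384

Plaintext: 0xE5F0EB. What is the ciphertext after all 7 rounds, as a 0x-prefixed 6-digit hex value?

s_0 = plaintext = 0xE5F0EB
s_1 = Round(s_0, k_0) = 0xF2491C
s_2 = Round(s_1, k_1) = 0x2A7E13
s_3 = Round(s_2, k_2) = 0x329BDA
s_4 = Round(s_3, k_3) = 0x0A05EC
s_5 = Round(s_4, k_4) = 0x39933A
s_6 = Round(s_5, k_5) = 0xECEC2A
s_7 = Round(s_6, k_6) = 0x3E02D1

0x3E02D1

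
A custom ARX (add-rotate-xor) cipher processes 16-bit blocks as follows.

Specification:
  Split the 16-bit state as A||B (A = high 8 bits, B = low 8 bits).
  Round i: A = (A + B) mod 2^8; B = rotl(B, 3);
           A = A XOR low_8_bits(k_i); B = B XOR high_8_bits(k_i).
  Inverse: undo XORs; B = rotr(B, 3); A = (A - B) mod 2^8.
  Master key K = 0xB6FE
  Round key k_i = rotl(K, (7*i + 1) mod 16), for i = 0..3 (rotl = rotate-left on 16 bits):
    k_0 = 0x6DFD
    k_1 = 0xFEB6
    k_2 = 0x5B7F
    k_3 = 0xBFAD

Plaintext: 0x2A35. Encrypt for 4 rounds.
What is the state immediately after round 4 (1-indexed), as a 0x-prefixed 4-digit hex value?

0xD953

s_0 = plaintext = 0x2A35
s_1 = Round(s_0, k_0) = 0xA2C4
s_2 = Round(s_1, k_1) = 0xD0D8
s_3 = Round(s_2, k_2) = 0xD79D
s_4 = Round(s_3, k_3) = 0xD953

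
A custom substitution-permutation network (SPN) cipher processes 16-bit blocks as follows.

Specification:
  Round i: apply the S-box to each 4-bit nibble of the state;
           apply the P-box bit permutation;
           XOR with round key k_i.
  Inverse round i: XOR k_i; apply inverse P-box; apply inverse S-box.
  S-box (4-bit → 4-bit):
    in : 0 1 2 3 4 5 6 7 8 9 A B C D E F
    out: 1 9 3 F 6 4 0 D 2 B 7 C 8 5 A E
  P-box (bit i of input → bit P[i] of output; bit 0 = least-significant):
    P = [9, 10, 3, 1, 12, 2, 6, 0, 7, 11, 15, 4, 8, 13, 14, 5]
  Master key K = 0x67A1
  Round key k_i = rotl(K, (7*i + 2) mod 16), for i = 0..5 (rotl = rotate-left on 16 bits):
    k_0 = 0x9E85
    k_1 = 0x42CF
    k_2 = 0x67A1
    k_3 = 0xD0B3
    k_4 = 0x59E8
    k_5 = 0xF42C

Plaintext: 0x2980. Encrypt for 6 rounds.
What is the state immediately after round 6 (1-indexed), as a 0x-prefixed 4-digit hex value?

s_0 = plaintext = 0x2980
s_1 = Round(s_0, k_0) = 0xB511
s_2 = Round(s_1, k_1) = 0x90EC
s_3 = Round(s_2, k_2) = 0x4606
s_4 = Round(s_3, k_3) = 0xA0B3
s_5 = Round(s_4, k_4) = 0x3E23
s_6 = Round(s_5, k_5) = 0x8B12

0x8B12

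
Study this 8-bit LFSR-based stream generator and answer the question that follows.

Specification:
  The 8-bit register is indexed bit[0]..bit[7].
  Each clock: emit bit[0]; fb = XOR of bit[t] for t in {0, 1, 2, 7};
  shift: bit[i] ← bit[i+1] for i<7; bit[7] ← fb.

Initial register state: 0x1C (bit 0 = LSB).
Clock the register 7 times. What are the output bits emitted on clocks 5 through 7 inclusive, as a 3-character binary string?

reg_0 = 0x1C
clock 1: out=0, reg = 0x8E
clock 2: out=0, reg = 0xC7
clock 3: out=1, reg = 0x63
clock 4: out=1, reg = 0x31
clock 5: out=1, reg = 0x98
clock 6: out=0, reg = 0xCC
clock 7: out=0, reg = 0x66

100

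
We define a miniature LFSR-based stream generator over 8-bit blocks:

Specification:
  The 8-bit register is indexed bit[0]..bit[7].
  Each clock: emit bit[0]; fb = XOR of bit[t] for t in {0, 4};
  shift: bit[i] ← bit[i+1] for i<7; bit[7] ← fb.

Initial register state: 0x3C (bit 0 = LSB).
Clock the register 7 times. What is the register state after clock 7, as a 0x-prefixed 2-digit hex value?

0x9E

reg_0 = 0x3C
clock 1: out=0, reg = 0x9E
clock 2: out=0, reg = 0xCF
clock 3: out=1, reg = 0xE7
clock 4: out=1, reg = 0xF3
clock 5: out=1, reg = 0x79
clock 6: out=1, reg = 0x3C
clock 7: out=0, reg = 0x9E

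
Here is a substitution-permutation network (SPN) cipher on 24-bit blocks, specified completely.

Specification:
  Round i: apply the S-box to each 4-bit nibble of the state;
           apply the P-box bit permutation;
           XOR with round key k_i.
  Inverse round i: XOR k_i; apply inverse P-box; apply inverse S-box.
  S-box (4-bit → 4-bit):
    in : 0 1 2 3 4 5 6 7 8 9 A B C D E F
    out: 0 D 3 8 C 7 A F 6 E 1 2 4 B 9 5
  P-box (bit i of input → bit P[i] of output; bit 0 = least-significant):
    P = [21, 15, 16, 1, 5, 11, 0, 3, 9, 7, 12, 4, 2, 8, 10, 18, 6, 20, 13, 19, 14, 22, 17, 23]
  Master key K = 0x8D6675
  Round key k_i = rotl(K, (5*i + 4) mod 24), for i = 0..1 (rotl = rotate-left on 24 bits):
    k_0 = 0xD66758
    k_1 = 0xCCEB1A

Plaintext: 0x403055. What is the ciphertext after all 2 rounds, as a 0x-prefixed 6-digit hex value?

0x031175

s_0 = plaintext = 0x403055
s_1 = Round(s_0, k_0) = 0x71EF79
s_2 = Round(s_1, k_1) = 0x031175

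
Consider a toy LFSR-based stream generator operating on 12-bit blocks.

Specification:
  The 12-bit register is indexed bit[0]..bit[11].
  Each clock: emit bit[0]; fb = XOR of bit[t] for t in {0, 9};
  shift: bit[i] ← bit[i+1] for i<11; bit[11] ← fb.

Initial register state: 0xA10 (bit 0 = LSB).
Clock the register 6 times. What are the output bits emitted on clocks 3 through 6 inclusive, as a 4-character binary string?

0010

reg_0 = 0xA10
clock 1: out=0, reg = 0xD08
clock 2: out=0, reg = 0x684
clock 3: out=0, reg = 0xB42
clock 4: out=0, reg = 0xDA1
clock 5: out=1, reg = 0xED0
clock 6: out=0, reg = 0xF68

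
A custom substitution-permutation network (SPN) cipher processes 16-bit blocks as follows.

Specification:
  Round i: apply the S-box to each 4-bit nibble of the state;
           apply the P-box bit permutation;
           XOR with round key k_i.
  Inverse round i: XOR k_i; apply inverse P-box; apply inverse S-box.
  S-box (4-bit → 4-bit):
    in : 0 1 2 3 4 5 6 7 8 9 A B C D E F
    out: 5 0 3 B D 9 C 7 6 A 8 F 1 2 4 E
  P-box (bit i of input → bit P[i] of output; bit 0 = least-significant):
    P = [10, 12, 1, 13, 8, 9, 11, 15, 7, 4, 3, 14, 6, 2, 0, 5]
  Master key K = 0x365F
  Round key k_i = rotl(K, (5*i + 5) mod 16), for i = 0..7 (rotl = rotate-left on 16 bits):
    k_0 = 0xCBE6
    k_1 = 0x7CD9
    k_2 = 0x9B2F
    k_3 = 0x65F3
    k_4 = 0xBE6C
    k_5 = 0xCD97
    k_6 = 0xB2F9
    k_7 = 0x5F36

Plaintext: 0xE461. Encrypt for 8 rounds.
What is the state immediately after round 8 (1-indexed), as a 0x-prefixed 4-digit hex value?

0xB88C

s_0 = plaintext = 0xE461
s_1 = Round(s_0, k_0) = 0x036F
s_2 = Round(s_1, k_1) = 0x840A
s_3 = Round(s_2, k_2) = 0xF2A2
s_4 = Round(s_3, k_3) = 0xF146
s_5 = Round(s_4, k_4) = 0x174B
s_6 = Round(s_5, k_5) = 0x700D
s_7 = Round(s_6, k_6) = 0xAB34
s_8 = Round(s_7, k_7) = 0xB88C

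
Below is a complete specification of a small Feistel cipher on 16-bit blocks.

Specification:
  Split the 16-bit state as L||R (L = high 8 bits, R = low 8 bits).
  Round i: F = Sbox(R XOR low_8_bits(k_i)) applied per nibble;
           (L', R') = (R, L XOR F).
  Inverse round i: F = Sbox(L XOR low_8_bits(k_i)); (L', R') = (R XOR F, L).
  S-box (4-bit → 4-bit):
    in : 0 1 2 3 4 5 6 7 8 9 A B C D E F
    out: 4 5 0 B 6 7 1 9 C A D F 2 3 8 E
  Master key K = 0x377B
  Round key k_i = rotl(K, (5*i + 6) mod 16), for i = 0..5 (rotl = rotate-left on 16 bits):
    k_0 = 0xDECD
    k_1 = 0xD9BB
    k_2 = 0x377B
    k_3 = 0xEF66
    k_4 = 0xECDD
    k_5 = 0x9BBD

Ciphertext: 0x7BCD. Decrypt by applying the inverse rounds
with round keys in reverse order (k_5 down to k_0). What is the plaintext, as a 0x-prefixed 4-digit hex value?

0x756D

s_0 = ciphertext = 0x7BCD
s_1 = InvRound(s_0, k_5) = 0xEC7B
s_2 = InvRound(s_1, k_4) = 0xCEEC
s_3 = InvRound(s_2, k_3) = 0x30CE
s_4 = InvRound(s_3, k_2) = 0xA130
s_5 = InvRound(s_4, k_1) = 0x6DA1
s_6 = InvRound(s_5, k_0) = 0x756D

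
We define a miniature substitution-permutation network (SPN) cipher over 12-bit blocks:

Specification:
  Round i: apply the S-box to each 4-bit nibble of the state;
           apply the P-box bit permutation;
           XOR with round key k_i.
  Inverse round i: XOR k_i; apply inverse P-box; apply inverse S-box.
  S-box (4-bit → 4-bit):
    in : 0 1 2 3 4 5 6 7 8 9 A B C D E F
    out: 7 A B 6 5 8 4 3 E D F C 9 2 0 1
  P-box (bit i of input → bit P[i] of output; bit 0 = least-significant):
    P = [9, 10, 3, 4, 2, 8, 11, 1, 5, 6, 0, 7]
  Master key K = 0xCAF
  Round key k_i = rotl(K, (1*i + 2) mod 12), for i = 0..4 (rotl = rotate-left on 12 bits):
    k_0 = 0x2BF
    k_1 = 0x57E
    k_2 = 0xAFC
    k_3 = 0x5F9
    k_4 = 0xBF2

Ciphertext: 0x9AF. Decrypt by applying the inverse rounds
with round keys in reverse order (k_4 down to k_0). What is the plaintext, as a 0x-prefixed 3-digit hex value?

s_0 = ciphertext = 0x9AF
s_1 = InvRound(s_0, k_4) = 0x3F9
s_2 = InvRound(s_1, k_3) = 0xEE7
s_3 = InvRound(s_2, k_2) = 0x658
s_4 = InvRound(s_3, k_1) = 0xF2F
s_5 = InvRound(s_4, k_0) = 0x531

0x531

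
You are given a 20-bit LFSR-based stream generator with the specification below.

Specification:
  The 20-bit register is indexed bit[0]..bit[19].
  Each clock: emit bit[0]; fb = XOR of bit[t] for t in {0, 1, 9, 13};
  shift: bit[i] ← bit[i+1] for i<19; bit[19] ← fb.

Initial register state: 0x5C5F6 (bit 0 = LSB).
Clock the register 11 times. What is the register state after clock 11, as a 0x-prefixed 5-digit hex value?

reg_0 = 0x5C5F6
clock 1: out=0, reg = 0xAE2FB
clock 2: out=1, reg = 0x5717D
clock 3: out=1, reg = 0x2B8BE
clock 4: out=0, reg = 0x15C5F
clock 5: out=1, reg = 0x0AE2F
clock 6: out=1, reg = 0x05717
clock 7: out=1, reg = 0x82B8B
clock 8: out=1, reg = 0x415C5
clock 9: out=1, reg = 0xA0AE2
clock 10: out=0, reg = 0x50571
clock 11: out=1, reg = 0xA82B8

0xA82B8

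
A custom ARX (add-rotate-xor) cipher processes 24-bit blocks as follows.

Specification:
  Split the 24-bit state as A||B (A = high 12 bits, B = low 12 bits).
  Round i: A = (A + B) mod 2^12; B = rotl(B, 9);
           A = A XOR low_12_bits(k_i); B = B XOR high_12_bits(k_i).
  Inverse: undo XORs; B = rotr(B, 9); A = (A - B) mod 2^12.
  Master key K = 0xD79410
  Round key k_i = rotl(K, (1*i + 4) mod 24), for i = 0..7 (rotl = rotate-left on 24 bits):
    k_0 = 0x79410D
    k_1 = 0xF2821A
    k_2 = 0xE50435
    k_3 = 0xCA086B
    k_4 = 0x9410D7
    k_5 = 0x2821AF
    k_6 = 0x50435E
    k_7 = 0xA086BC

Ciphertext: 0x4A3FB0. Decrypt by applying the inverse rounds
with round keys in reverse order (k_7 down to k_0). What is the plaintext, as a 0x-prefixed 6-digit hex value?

s_0 = ciphertext = 0x4A3FB0
s_1 = InvRound(s_0, k_7) = 0x45DDC2
s_2 = InvRound(s_1, k_6) = 0x0CF634
s_3 = InvRound(s_2, k_5) = 0xBAE5B2
s_4 = InvRound(s_3, k_4) = 0x3DB79E
s_5 = InvRound(s_4, k_3) = 0x1BB9F5
s_6 = InvRound(s_5, k_2) = 0x863D2B
s_7 = InvRound(s_6, k_1) = 0xA60019
s_8 = InvRound(s_7, k_0) = 0xF02C6B

0xF02C6B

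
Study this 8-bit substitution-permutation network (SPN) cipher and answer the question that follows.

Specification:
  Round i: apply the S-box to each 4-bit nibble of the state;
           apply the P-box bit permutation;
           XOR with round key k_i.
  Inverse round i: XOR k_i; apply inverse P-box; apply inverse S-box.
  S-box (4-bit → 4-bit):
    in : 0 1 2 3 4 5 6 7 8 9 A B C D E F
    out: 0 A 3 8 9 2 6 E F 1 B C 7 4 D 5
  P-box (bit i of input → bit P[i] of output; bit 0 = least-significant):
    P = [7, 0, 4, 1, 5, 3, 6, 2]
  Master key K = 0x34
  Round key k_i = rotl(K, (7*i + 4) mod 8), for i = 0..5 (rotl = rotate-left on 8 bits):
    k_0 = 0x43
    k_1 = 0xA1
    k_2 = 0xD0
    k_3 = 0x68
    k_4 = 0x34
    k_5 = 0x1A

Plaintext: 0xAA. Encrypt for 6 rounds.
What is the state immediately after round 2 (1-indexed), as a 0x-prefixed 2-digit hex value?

0x54

s_0 = plaintext = 0xAA
s_1 = Round(s_0, k_0) = 0xEC
s_2 = Round(s_1, k_1) = 0x54
s_3 = Round(s_2, k_2) = 0x5A
s_4 = Round(s_3, k_3) = 0xE3
s_5 = Round(s_4, k_4) = 0x52
s_6 = Round(s_5, k_5) = 0x93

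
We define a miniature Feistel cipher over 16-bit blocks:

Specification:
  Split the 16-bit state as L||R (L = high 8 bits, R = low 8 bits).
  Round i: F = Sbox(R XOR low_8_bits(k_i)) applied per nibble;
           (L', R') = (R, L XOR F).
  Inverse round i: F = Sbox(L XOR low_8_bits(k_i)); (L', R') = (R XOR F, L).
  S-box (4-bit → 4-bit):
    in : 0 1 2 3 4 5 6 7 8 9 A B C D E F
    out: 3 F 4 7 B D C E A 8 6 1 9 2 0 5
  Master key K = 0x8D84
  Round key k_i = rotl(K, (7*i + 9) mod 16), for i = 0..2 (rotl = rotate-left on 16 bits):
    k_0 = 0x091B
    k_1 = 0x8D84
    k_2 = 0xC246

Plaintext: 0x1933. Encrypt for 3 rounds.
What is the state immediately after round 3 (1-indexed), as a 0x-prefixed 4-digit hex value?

0x1D82

s_0 = plaintext = 0x1933
s_1 = Round(s_0, k_0) = 0x3353
s_2 = Round(s_1, k_1) = 0x531D
s_3 = Round(s_2, k_2) = 0x1D82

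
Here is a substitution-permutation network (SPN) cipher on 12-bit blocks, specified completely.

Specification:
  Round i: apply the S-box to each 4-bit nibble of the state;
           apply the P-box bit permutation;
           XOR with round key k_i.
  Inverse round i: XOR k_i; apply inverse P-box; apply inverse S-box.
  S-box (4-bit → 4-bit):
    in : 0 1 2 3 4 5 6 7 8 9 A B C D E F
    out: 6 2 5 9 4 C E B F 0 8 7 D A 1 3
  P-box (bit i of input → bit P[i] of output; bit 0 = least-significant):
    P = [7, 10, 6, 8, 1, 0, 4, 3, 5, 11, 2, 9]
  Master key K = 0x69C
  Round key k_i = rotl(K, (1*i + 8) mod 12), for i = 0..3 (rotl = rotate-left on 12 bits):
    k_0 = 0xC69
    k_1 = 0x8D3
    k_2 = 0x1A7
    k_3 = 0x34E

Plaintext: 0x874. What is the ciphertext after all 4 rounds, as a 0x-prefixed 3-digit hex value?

0x2A7

s_0 = plaintext = 0x874
s_1 = Round(s_0, k_0) = 0x606
s_2 = Round(s_1, k_1) = 0x786
s_3 = Round(s_2, k_2) = 0xEDC
s_4 = Round(s_3, k_3) = 0x2A7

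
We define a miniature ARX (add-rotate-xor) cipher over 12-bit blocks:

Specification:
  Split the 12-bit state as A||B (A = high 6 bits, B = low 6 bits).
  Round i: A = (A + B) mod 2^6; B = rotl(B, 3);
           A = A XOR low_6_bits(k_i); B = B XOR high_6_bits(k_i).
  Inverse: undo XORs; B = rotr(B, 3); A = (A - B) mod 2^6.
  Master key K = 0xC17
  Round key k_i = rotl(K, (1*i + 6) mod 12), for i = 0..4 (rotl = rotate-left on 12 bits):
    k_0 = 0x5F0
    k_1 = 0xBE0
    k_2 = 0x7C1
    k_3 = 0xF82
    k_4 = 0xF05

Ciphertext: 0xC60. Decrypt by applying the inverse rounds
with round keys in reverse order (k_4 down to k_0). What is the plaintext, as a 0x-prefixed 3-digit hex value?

0xDF3

s_0 = ciphertext = 0xC60
s_1 = InvRound(s_0, k_4) = 0x463
s_2 = InvRound(s_1, k_3) = 0xA2B
s_3 = InvRound(s_2, k_2) = 0x0E6
s_4 = InvRound(s_3, k_1) = 0x689
s_5 = InvRound(s_4, k_0) = 0xDF3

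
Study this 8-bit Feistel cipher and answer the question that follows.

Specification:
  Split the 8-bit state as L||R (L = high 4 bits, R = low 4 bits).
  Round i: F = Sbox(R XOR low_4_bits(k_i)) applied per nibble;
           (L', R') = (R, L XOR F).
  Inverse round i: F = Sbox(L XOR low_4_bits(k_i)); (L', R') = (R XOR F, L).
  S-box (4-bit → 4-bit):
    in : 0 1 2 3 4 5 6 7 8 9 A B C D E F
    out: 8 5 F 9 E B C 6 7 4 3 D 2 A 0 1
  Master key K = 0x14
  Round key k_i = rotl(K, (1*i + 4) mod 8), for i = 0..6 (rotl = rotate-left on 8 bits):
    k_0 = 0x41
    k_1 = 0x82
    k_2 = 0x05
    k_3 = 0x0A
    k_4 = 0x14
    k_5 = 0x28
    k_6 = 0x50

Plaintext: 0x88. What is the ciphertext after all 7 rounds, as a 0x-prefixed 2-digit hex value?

s_0 = plaintext = 0x88
s_1 = Round(s_0, k_0) = 0x8C
s_2 = Round(s_1, k_1) = 0xC8
s_3 = Round(s_2, k_2) = 0x86
s_4 = Round(s_3, k_3) = 0x6A
s_5 = Round(s_4, k_4) = 0xA6
s_6 = Round(s_5, k_5) = 0x6A
s_7 = Round(s_6, k_6) = 0xA5

0xA5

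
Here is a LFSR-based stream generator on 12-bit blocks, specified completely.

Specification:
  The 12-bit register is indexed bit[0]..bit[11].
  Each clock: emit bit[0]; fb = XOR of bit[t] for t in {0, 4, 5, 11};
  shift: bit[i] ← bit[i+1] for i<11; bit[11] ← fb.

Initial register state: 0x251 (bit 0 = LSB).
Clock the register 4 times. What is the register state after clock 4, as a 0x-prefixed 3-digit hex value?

reg_0 = 0x251
clock 1: out=1, reg = 0x128
clock 2: out=0, reg = 0x894
clock 3: out=0, reg = 0x44A
clock 4: out=0, reg = 0x225

0x225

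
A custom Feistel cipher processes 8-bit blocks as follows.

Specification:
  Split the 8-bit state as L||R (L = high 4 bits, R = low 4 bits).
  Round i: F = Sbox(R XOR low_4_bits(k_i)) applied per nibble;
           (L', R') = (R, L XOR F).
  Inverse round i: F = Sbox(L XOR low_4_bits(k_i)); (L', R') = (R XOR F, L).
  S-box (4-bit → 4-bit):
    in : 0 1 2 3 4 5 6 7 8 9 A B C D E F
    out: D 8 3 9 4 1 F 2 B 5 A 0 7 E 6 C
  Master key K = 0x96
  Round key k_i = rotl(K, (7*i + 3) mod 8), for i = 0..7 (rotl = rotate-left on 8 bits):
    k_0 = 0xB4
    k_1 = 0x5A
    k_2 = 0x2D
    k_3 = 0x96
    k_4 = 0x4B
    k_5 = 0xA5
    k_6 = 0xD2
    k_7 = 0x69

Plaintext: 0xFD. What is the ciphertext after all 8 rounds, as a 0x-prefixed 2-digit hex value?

s_0 = plaintext = 0xFD
s_1 = Round(s_0, k_0) = 0xDA
s_2 = Round(s_1, k_1) = 0xA0
s_3 = Round(s_2, k_2) = 0x04
s_4 = Round(s_3, k_3) = 0x43
s_5 = Round(s_4, k_4) = 0x3F
s_6 = Round(s_5, k_5) = 0xF9
s_7 = Round(s_6, k_6) = 0x9F
s_8 = Round(s_7, k_7) = 0xF6

0xF6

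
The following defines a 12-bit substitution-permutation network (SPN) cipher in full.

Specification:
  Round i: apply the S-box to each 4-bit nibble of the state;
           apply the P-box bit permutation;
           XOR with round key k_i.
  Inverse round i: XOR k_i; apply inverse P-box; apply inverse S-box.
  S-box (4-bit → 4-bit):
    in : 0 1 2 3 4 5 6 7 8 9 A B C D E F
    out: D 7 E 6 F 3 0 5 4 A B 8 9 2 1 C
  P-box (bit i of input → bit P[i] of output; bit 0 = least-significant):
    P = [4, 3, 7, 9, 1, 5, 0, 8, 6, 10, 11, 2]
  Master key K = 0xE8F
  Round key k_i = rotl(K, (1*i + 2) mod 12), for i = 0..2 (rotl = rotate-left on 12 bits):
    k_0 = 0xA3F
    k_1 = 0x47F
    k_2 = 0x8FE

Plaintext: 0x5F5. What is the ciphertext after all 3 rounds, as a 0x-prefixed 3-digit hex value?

0xAB9

s_0 = plaintext = 0x5F5
s_1 = Round(s_0, k_0) = 0xF66
s_2 = Round(s_1, k_1) = 0xC7B
s_3 = Round(s_2, k_2) = 0xAB9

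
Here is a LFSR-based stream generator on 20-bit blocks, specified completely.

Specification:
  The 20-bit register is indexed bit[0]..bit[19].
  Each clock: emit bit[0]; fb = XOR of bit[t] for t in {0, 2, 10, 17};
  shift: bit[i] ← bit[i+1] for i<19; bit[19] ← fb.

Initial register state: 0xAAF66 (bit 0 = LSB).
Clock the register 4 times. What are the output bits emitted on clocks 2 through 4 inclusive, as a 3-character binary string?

reg_0 = 0xAAF66
clock 1: out=0, reg = 0xD57B3
clock 2: out=1, reg = 0x6ABD9
clock 3: out=1, reg = 0x355EC
clock 4: out=0, reg = 0x9AAF6

110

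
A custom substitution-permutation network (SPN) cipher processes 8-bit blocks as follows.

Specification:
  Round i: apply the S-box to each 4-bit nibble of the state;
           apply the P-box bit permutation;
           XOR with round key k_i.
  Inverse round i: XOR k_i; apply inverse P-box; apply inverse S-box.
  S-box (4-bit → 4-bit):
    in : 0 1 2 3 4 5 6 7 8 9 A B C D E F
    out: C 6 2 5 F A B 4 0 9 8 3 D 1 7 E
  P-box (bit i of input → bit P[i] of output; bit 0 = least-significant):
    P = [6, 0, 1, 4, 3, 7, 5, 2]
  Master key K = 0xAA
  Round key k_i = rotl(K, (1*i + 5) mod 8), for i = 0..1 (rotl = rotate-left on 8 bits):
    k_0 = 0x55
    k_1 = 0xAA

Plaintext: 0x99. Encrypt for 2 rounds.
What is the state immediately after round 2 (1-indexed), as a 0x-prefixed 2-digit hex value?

0xDE

s_0 = plaintext = 0x99
s_1 = Round(s_0, k_0) = 0x09
s_2 = Round(s_1, k_1) = 0xDE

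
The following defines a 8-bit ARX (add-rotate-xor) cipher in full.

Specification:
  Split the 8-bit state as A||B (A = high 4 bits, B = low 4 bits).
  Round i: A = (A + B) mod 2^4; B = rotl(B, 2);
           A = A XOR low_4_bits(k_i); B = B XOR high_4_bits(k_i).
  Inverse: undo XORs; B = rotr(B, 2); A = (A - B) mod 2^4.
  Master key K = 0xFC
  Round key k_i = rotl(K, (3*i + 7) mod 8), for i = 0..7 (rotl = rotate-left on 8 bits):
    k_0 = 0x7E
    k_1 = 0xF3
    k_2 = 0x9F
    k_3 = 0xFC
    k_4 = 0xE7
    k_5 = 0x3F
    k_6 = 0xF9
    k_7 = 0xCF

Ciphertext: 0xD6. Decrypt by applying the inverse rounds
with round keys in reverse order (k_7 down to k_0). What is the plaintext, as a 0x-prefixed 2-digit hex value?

s_0 = ciphertext = 0xD6
s_1 = InvRound(s_0, k_7) = 0x8A
s_2 = InvRound(s_1, k_6) = 0xC5
s_3 = InvRound(s_2, k_5) = 0xA9
s_4 = InvRound(s_3, k_4) = 0x0D
s_5 = InvRound(s_4, k_3) = 0x48
s_6 = InvRound(s_5, k_2) = 0x74
s_7 = InvRound(s_6, k_1) = 0x6E
s_8 = InvRound(s_7, k_0) = 0x26

0x26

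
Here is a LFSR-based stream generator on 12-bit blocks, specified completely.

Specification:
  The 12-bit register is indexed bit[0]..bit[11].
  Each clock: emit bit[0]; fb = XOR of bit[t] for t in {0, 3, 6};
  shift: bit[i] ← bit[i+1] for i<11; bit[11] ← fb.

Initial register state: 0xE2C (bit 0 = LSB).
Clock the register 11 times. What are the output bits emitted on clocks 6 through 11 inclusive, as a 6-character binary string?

reg_0 = 0xE2C
clock 1: out=0, reg = 0xF16
clock 2: out=0, reg = 0x78B
clock 3: out=1, reg = 0x3C5
clock 4: out=1, reg = 0x1E2
clock 5: out=0, reg = 0x8F1
clock 6: out=1, reg = 0x478
clock 7: out=0, reg = 0x23C
clock 8: out=0, reg = 0x91E
clock 9: out=0, reg = 0xC8F
clock 10: out=1, reg = 0x647
clock 11: out=1, reg = 0x323

100011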